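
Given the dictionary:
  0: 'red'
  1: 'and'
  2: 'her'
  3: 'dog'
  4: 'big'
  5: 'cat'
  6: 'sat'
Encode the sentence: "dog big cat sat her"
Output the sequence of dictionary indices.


Look up each word in the dictionary:
  'dog' -> 3
  'big' -> 4
  'cat' -> 5
  'sat' -> 6
  'her' -> 2

Encoded: [3, 4, 5, 6, 2]


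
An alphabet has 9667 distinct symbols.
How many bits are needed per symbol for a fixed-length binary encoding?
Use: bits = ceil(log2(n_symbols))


log2(9667) = 13.2389
Bracket: 2^13 = 8192 < 9667 <= 2^14 = 16384
So ceil(log2(9667)) = 14

bits = ceil(log2(9667)) = ceil(13.2389) = 14 bits


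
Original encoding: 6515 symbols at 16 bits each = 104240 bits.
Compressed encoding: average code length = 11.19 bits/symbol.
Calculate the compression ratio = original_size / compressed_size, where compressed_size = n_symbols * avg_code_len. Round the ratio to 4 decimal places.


original_size = n_symbols * orig_bits = 6515 * 16 = 104240 bits
compressed_size = n_symbols * avg_code_len = 6515 * 11.19 = 72902.85 bits
ratio = original_size / compressed_size = 104240 / 72902.85 = 1.4298

Compression ratio = 1.4298


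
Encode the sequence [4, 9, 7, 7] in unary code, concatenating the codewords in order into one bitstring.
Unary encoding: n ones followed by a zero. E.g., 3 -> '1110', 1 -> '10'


Encode each number as n ones followed by a terminating 0:
  4 -> 11110 (5 bits)
  9 -> 1111111110 (10 bits)
  7 -> 11111110 (8 bits)
  7 -> 11111110 (8 bits)
Total length = 5 + 10 + 8 + 8 = 31 bits.

Unary([4, 9, 7, 7]) = 1111011111111101111111011111110 (31 bits)


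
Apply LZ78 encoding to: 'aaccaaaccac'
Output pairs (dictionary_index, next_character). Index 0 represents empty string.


LZ78 encoding steps:
Dictionary: {0: ''}
Step 1: w='' (idx 0), next='a' -> output (0, 'a'), add 'a' as idx 1
Step 2: w='a' (idx 1), next='c' -> output (1, 'c'), add 'ac' as idx 2
Step 3: w='' (idx 0), next='c' -> output (0, 'c'), add 'c' as idx 3
Step 4: w='a' (idx 1), next='a' -> output (1, 'a'), add 'aa' as idx 4
Step 5: w='ac' (idx 2), next='c' -> output (2, 'c'), add 'acc' as idx 5
Step 6: w='ac' (idx 2), end of input -> output (2, '')


Encoded: [(0, 'a'), (1, 'c'), (0, 'c'), (1, 'a'), (2, 'c'), (2, '')]


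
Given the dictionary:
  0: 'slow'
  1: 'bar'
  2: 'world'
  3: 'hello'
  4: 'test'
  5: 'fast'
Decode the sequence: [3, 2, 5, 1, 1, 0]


Look up each index in the dictionary:
  3 -> 'hello'
  2 -> 'world'
  5 -> 'fast'
  1 -> 'bar'
  1 -> 'bar'
  0 -> 'slow'

Decoded: "hello world fast bar bar slow"


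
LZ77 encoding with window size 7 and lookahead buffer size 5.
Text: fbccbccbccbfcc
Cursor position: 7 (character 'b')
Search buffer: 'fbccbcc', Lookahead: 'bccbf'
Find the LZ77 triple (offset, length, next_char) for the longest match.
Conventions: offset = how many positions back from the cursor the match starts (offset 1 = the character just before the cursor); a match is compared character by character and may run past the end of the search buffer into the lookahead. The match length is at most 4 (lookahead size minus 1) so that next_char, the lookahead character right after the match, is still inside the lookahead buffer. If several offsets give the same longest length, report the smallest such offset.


Try each offset into the search buffer:
  offset=1 (pos 6, char 'c'): match length 0
  offset=2 (pos 5, char 'c'): match length 0
  offset=3 (pos 4, char 'b'): match length 4
  offset=4 (pos 3, char 'c'): match length 0
  offset=5 (pos 2, char 'c'): match length 0
  offset=6 (pos 1, char 'b'): match length 4
  offset=7 (pos 0, char 'f'): match length 0
Longest match has length 4, found at offsets 3, 6; take the smallest, offset 3.
next_char = character at position 7 + 4 = 11 -> 'f'

Best match: offset=3, length=4 (matching 'bccb' starting at position 4)
LZ77 triple: (3, 4, 'f')


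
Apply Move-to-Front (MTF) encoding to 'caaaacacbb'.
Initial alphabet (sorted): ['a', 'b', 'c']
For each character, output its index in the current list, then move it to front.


MTF encoding:
'c': index 2 in ['a', 'b', 'c'] -> ['c', 'a', 'b']
'a': index 1 in ['c', 'a', 'b'] -> ['a', 'c', 'b']
'a': index 0 in ['a', 'c', 'b'] -> ['a', 'c', 'b']
'a': index 0 in ['a', 'c', 'b'] -> ['a', 'c', 'b']
'a': index 0 in ['a', 'c', 'b'] -> ['a', 'c', 'b']
'c': index 1 in ['a', 'c', 'b'] -> ['c', 'a', 'b']
'a': index 1 in ['c', 'a', 'b'] -> ['a', 'c', 'b']
'c': index 1 in ['a', 'c', 'b'] -> ['c', 'a', 'b']
'b': index 2 in ['c', 'a', 'b'] -> ['b', 'c', 'a']
'b': index 0 in ['b', 'c', 'a'] -> ['b', 'c', 'a']


Output: [2, 1, 0, 0, 0, 1, 1, 1, 2, 0]


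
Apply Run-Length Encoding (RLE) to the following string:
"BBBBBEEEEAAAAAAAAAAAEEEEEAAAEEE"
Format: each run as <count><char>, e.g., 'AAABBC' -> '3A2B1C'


Scanning runs left to right:
  i=0: run of 'B' x 5 -> '5B'
  i=5: run of 'E' x 4 -> '4E'
  i=9: run of 'A' x 11 -> '11A'
  i=20: run of 'E' x 5 -> '5E'
  i=25: run of 'A' x 3 -> '3A'
  i=28: run of 'E' x 3 -> '3E'

RLE = 5B4E11A5E3A3E


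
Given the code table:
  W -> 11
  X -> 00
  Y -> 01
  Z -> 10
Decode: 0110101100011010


Decoding:
01 -> Y
10 -> Z
10 -> Z
11 -> W
00 -> X
01 -> Y
10 -> Z
10 -> Z


Result: YZZWXYZZ


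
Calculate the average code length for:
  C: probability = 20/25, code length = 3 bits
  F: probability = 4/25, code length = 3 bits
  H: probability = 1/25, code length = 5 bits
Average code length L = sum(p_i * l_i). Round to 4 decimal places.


Weighted contributions p_i * l_i:
  C: (20/25) * 3 = 60/25
  F: (4/25) * 3 = 12/25
  H: (1/25) * 5 = 5/25
Sum = (60 + 12 + 5)/25 = 77/25

L = 77/25 = 3.0800 bits/symbol


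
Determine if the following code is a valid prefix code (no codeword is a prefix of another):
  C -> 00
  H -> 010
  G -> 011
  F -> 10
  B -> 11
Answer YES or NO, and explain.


Checking each pair (does one codeword prefix another?):
  C='00' vs H='010': no prefix
  C='00' vs G='011': no prefix
  C='00' vs F='10': no prefix
  C='00' vs B='11': no prefix
  H='010' vs C='00': no prefix
  H='010' vs G='011': no prefix
  H='010' vs F='10': no prefix
  H='010' vs B='11': no prefix
  G='011' vs C='00': no prefix
  G='011' vs H='010': no prefix
  G='011' vs F='10': no prefix
  G='011' vs B='11': no prefix
  F='10' vs C='00': no prefix
  F='10' vs H='010': no prefix
  F='10' vs G='011': no prefix
  F='10' vs B='11': no prefix
  B='11' vs C='00': no prefix
  B='11' vs H='010': no prefix
  B='11' vs G='011': no prefix
  B='11' vs F='10': no prefix
No violation found over all pairs.

YES -- this is a valid prefix code. No codeword is a prefix of any other codeword.


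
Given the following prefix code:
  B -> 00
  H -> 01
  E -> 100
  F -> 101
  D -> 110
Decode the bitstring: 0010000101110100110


Decoding step by step:
Bits 00 -> B
Bits 100 -> E
Bits 00 -> B
Bits 101 -> F
Bits 110 -> D
Bits 100 -> E
Bits 110 -> D


Decoded message: BEBFDED


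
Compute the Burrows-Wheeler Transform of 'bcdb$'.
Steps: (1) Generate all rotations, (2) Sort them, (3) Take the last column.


Rotations (sorted):
  0: $bcdb -> last char: b
  1: b$bcd -> last char: d
  2: bcdb$ -> last char: $
  3: cdb$b -> last char: b
  4: db$bc -> last char: c


BWT = bd$bc


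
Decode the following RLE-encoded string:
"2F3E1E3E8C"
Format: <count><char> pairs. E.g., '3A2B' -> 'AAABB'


Expanding each <count><char> pair:
  2F -> 'FF'
  3E -> 'EEE'
  1E -> 'E'
  3E -> 'EEE'
  8C -> 'CCCCCCCC'

Decoded = FFEEEEEEECCCCCCCC


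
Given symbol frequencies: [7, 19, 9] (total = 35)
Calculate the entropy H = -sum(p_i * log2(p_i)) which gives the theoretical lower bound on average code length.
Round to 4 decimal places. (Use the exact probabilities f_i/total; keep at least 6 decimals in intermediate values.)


Per-symbol terms -p_i * log2(p_i) with p_i = f_i/35:
  p = 7/35 = 0.200000: log2(p) = -2.321928, -p*log2(p) = 0.464386
  p = 19/35 = 0.542857: log2(p) = -0.881356, -p*log2(p) = 0.478450
  p = 9/35 = 0.257143: log2(p) = -1.959358, -p*log2(p) = 0.503835
H = 0.464386 + 0.478450 + 0.503835 = 1.446671

H = 1.4467 bits/symbol


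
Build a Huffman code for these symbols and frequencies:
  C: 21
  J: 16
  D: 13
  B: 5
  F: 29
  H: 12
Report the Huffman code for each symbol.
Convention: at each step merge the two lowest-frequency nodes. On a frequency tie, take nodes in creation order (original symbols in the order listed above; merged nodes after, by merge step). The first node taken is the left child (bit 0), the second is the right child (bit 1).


Huffman tree construction:
Step 1: Merge B(5) + H(12) = 17
Step 2: Merge D(13) + J(16) = 29
Step 3: Merge (B+H)(17) + C(21) = 38
Step 4: Merge F(29) + (D+J)(29) = 58
Step 5: Merge ((B+H)+C)(38) + (F+(D+J))(58) = 96
Read each symbol's code off the tree from the root (left child = 0, right child = 1).

Codes:
  C: 01 (length 2)
  J: 111 (length 3)
  D: 110 (length 3)
  B: 000 (length 3)
  F: 10 (length 2)
  H: 001 (length 3)
Average code length: 238/96 = 2.4792 bits/symbol


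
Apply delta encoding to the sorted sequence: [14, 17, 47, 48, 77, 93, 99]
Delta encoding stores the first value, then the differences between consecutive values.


First value: 14
Deltas:
  17 - 14 = 3
  47 - 17 = 30
  48 - 47 = 1
  77 - 48 = 29
  93 - 77 = 16
  99 - 93 = 6


Delta encoded: [14, 3, 30, 1, 29, 16, 6]


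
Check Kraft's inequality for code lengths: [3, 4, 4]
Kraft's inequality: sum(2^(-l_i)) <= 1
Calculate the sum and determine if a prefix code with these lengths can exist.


Sum = 2^(-3) + 2^(-4) + 2^(-4)
    = 0.125 + 0.0625 + 0.0625
    = 4/16 = 0.25
Since 0.25 <= 1, Kraft's inequality IS satisfied.
A prefix code with these lengths CAN exist.

Kraft sum = 0.25. Satisfied.


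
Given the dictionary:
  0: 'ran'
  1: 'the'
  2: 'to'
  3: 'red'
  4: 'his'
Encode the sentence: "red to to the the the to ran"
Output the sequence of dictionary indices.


Look up each word in the dictionary:
  'red' -> 3
  'to' -> 2
  'to' -> 2
  'the' -> 1
  'the' -> 1
  'the' -> 1
  'to' -> 2
  'ran' -> 0

Encoded: [3, 2, 2, 1, 1, 1, 2, 0]


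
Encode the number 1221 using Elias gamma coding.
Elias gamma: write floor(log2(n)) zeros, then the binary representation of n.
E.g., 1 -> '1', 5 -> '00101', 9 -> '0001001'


num_bits = floor(log2(1221)) + 1 = 11
leading_zeros = num_bits - 1 = 10
binary(1221) = 10011000101

Elias gamma(1221) = '0000000000' + '10011000101' = 000000000010011000101 (21 bits)


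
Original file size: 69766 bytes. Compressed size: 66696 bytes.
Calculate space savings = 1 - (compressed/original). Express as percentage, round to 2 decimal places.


ratio = compressed/original = 66696/69766 = 0.955996
savings = 1 - ratio = 1 - 0.955996 = 0.044004
as a percentage: 0.044004 * 100 = 4.4%

Space savings = 1 - 66696/69766 = 4.4%


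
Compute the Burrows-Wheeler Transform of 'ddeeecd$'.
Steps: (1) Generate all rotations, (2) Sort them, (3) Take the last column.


Rotations (sorted):
  0: $ddeeecd -> last char: d
  1: cd$ddeee -> last char: e
  2: d$ddeeec -> last char: c
  3: ddeeecd$ -> last char: $
  4: deeecd$d -> last char: d
  5: ecd$ddee -> last char: e
  6: eecd$dde -> last char: e
  7: eeecd$dd -> last char: d


BWT = dec$deed


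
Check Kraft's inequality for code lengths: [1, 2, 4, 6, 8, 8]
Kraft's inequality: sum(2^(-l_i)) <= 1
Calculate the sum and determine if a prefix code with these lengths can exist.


Sum = 2^(-1) + 2^(-2) + 2^(-4) + 2^(-6) + 2^(-8) + 2^(-8)
    = 0.5 + 0.25 + 0.0625 + 0.015625 + 0.00390625 + 0.00390625
    = 214/256 = 0.8359375
Since 0.8359375 <= 1, Kraft's inequality IS satisfied.
A prefix code with these lengths CAN exist.

Kraft sum = 0.8359375. Satisfied.


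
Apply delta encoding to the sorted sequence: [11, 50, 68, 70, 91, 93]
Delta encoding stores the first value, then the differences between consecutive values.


First value: 11
Deltas:
  50 - 11 = 39
  68 - 50 = 18
  70 - 68 = 2
  91 - 70 = 21
  93 - 91 = 2


Delta encoded: [11, 39, 18, 2, 21, 2]


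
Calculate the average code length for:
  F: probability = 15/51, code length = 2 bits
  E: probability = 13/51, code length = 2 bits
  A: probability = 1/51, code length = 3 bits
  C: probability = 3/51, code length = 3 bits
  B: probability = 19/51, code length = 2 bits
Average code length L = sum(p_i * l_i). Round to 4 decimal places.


Weighted contributions p_i * l_i:
  F: (15/51) * 2 = 30/51
  E: (13/51) * 2 = 26/51
  A: (1/51) * 3 = 3/51
  C: (3/51) * 3 = 9/51
  B: (19/51) * 2 = 38/51
Sum = (30 + 26 + 3 + 9 + 38)/51 = 106/51

L = 106/51 = 2.0784 bits/symbol


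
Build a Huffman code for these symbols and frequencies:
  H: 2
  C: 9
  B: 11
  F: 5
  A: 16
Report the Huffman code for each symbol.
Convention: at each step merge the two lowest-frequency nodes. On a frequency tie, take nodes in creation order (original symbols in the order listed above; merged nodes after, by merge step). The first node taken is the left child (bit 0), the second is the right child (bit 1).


Huffman tree construction:
Step 1: Merge H(2) + F(5) = 7
Step 2: Merge (H+F)(7) + C(9) = 16
Step 3: Merge B(11) + A(16) = 27
Step 4: Merge ((H+F)+C)(16) + (B+A)(27) = 43
Read each symbol's code off the tree from the root (left child = 0, right child = 1).

Codes:
  H: 000 (length 3)
  C: 01 (length 2)
  B: 10 (length 2)
  F: 001 (length 3)
  A: 11 (length 2)
Average code length: 93/43 = 2.1628 bits/symbol


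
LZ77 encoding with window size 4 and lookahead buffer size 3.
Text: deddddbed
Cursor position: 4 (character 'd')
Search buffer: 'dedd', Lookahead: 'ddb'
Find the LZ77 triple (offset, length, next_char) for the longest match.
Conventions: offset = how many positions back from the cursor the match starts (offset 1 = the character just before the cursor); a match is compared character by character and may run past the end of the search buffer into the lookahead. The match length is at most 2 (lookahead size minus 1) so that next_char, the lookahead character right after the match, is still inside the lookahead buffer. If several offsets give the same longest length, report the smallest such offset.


Try each offset into the search buffer:
  offset=1 (pos 3, char 'd'): match length 2
  offset=2 (pos 2, char 'd'): match length 2
  offset=3 (pos 1, char 'e'): match length 0
  offset=4 (pos 0, char 'd'): match length 1
Longest match has length 2, found at offsets 1, 2; take the smallest, offset 1.
next_char = character at position 4 + 2 = 6 -> 'b'

Best match: offset=1, length=2 (matching 'dd' starting at position 3)
LZ77 triple: (1, 2, 'b')


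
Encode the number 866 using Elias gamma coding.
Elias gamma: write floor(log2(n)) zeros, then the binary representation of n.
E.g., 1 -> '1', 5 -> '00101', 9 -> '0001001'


num_bits = floor(log2(866)) + 1 = 10
leading_zeros = num_bits - 1 = 9
binary(866) = 1101100010

Elias gamma(866) = '000000000' + '1101100010' = 0000000001101100010 (19 bits)


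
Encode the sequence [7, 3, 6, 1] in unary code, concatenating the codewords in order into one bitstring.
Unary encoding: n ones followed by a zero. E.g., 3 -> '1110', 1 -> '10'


Encode each number as n ones followed by a terminating 0:
  7 -> 11111110 (8 bits)
  3 -> 1110 (4 bits)
  6 -> 1111110 (7 bits)
  1 -> 10 (2 bits)
Total length = 8 + 4 + 7 + 2 = 21 bits.

Unary([7, 3, 6, 1]) = 111111101110111111010 (21 bits)


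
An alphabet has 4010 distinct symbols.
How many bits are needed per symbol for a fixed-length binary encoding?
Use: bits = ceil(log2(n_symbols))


log2(4010) = 11.9694
Bracket: 2^11 = 2048 < 4010 <= 2^12 = 4096
So ceil(log2(4010)) = 12

bits = ceil(log2(4010)) = ceil(11.9694) = 12 bits


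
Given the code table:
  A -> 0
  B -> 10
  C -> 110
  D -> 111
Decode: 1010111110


Decoding:
10 -> B
10 -> B
111 -> D
110 -> C


Result: BBDC


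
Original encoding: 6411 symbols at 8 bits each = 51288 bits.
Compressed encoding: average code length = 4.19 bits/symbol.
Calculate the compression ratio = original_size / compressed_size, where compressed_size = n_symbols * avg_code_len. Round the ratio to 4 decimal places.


original_size = n_symbols * orig_bits = 6411 * 8 = 51288 bits
compressed_size = n_symbols * avg_code_len = 6411 * 4.19 = 26862.09 bits
ratio = original_size / compressed_size = 51288 / 26862.09 = 1.9093

Compression ratio = 1.9093


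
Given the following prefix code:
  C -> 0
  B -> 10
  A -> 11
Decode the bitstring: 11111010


Decoding step by step:
Bits 11 -> A
Bits 11 -> A
Bits 10 -> B
Bits 10 -> B


Decoded message: AABB


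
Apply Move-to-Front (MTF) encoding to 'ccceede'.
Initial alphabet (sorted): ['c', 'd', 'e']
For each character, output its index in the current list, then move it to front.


MTF encoding:
'c': index 0 in ['c', 'd', 'e'] -> ['c', 'd', 'e']
'c': index 0 in ['c', 'd', 'e'] -> ['c', 'd', 'e']
'c': index 0 in ['c', 'd', 'e'] -> ['c', 'd', 'e']
'e': index 2 in ['c', 'd', 'e'] -> ['e', 'c', 'd']
'e': index 0 in ['e', 'c', 'd'] -> ['e', 'c', 'd']
'd': index 2 in ['e', 'c', 'd'] -> ['d', 'e', 'c']
'e': index 1 in ['d', 'e', 'c'] -> ['e', 'd', 'c']


Output: [0, 0, 0, 2, 0, 2, 1]


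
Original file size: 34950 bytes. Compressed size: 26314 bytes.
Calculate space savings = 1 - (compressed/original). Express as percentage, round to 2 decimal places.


ratio = compressed/original = 26314/34950 = 0.752904
savings = 1 - ratio = 1 - 0.752904 = 0.247096
as a percentage: 0.247096 * 100 = 24.71%

Space savings = 1 - 26314/34950 = 24.71%


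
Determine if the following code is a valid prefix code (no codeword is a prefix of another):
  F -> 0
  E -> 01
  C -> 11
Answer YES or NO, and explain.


Checking each pair (does one codeword prefix another?):
  F='0' vs E='01': prefix -- VIOLATION

NO -- this is NOT a valid prefix code. F (0) is a prefix of E (01).


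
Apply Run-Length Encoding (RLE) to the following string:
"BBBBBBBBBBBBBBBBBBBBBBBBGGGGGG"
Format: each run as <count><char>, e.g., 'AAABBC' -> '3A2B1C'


Scanning runs left to right:
  i=0: run of 'B' x 24 -> '24B'
  i=24: run of 'G' x 6 -> '6G'

RLE = 24B6G


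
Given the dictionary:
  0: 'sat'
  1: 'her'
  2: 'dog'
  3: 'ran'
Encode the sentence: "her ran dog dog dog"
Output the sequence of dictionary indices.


Look up each word in the dictionary:
  'her' -> 1
  'ran' -> 3
  'dog' -> 2
  'dog' -> 2
  'dog' -> 2

Encoded: [1, 3, 2, 2, 2]


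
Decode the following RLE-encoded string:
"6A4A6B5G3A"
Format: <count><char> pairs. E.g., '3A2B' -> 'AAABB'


Expanding each <count><char> pair:
  6A -> 'AAAAAA'
  4A -> 'AAAA'
  6B -> 'BBBBBB'
  5G -> 'GGGGG'
  3A -> 'AAA'

Decoded = AAAAAAAAAABBBBBBGGGGGAAA


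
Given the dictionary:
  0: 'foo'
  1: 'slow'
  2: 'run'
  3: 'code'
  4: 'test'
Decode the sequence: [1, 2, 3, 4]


Look up each index in the dictionary:
  1 -> 'slow'
  2 -> 'run'
  3 -> 'code'
  4 -> 'test'

Decoded: "slow run code test"


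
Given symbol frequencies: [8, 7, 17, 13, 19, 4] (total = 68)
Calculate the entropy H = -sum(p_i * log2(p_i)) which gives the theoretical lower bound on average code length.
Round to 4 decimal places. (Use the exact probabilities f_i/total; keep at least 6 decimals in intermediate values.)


Per-symbol terms -p_i * log2(p_i) with p_i = f_i/68:
  p = 8/68 = 0.117647: log2(p) = -3.087463, -p*log2(p) = 0.363231
  p = 7/68 = 0.102941: log2(p) = -3.280108, -p*log2(p) = 0.337658
  p = 17/68 = 0.250000: log2(p) = -2.000000, -p*log2(p) = 0.500000
  p = 13/68 = 0.191176: log2(p) = -2.387023, -p*log2(p) = 0.456343
  p = 19/68 = 0.279412: log2(p) = -1.839535, -p*log2(p) = 0.513988
  p = 4/68 = 0.058824: log2(p) = -4.087463, -p*log2(p) = 0.240439
H = 0.363231 + 0.337658 + 0.500000 + 0.456343 + 0.513988 + 0.240439 = 2.411659

H = 2.4117 bits/symbol


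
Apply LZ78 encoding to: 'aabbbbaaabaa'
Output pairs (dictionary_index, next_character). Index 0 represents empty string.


LZ78 encoding steps:
Dictionary: {0: ''}
Step 1: w='' (idx 0), next='a' -> output (0, 'a'), add 'a' as idx 1
Step 2: w='a' (idx 1), next='b' -> output (1, 'b'), add 'ab' as idx 2
Step 3: w='' (idx 0), next='b' -> output (0, 'b'), add 'b' as idx 3
Step 4: w='b' (idx 3), next='b' -> output (3, 'b'), add 'bb' as idx 4
Step 5: w='a' (idx 1), next='a' -> output (1, 'a'), add 'aa' as idx 5
Step 6: w='ab' (idx 2), next='a' -> output (2, 'a'), add 'aba' as idx 6
Step 7: w='a' (idx 1), end of input -> output (1, '')


Encoded: [(0, 'a'), (1, 'b'), (0, 'b'), (3, 'b'), (1, 'a'), (2, 'a'), (1, '')]


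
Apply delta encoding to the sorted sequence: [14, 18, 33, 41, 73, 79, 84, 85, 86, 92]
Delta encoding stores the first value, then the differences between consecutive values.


First value: 14
Deltas:
  18 - 14 = 4
  33 - 18 = 15
  41 - 33 = 8
  73 - 41 = 32
  79 - 73 = 6
  84 - 79 = 5
  85 - 84 = 1
  86 - 85 = 1
  92 - 86 = 6


Delta encoded: [14, 4, 15, 8, 32, 6, 5, 1, 1, 6]


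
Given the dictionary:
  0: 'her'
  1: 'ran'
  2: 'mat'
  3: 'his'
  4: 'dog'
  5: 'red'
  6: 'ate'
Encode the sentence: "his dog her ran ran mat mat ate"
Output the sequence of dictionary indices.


Look up each word in the dictionary:
  'his' -> 3
  'dog' -> 4
  'her' -> 0
  'ran' -> 1
  'ran' -> 1
  'mat' -> 2
  'mat' -> 2
  'ate' -> 6

Encoded: [3, 4, 0, 1, 1, 2, 2, 6]


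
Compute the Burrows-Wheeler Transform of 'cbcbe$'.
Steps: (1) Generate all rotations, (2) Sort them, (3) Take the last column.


Rotations (sorted):
  0: $cbcbe -> last char: e
  1: bcbe$c -> last char: c
  2: be$cbc -> last char: c
  3: cbcbe$ -> last char: $
  4: cbe$cb -> last char: b
  5: e$cbcb -> last char: b


BWT = ecc$bb


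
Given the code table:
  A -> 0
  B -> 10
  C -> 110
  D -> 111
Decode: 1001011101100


Decoding:
10 -> B
0 -> A
10 -> B
111 -> D
0 -> A
110 -> C
0 -> A


Result: BABDACA


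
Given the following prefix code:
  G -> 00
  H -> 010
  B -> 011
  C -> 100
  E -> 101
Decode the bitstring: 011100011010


Decoding step by step:
Bits 011 -> B
Bits 100 -> C
Bits 011 -> B
Bits 010 -> H


Decoded message: BCBH


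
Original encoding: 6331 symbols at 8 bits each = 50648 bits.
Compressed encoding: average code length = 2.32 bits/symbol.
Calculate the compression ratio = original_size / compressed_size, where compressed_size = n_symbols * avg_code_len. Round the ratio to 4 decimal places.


original_size = n_symbols * orig_bits = 6331 * 8 = 50648 bits
compressed_size = n_symbols * avg_code_len = 6331 * 2.32 = 14687.92 bits
ratio = original_size / compressed_size = 50648 / 14687.92 = 3.4483

Compression ratio = 3.4483


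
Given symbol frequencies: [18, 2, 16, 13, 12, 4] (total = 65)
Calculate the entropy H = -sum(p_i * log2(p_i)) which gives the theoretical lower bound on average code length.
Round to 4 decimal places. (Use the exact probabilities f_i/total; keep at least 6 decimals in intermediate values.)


Per-symbol terms -p_i * log2(p_i) with p_i = f_i/65:
  p = 18/65 = 0.276923: log2(p) = -1.852443, -p*log2(p) = 0.512984
  p = 2/65 = 0.030769: log2(p) = -5.022368, -p*log2(p) = 0.154534
  p = 16/65 = 0.246154: log2(p) = -2.022368, -p*log2(p) = 0.497814
  p = 13/65 = 0.200000: log2(p) = -2.321928, -p*log2(p) = 0.464386
  p = 12/65 = 0.184615: log2(p) = -2.437405, -p*log2(p) = 0.449983
  p = 4/65 = 0.061538: log2(p) = -4.022368, -p*log2(p) = 0.247530
H = 0.512984 + 0.154534 + 0.497814 + 0.464386 + 0.449983 + 0.247530 = 2.327231

H = 2.3272 bits/symbol


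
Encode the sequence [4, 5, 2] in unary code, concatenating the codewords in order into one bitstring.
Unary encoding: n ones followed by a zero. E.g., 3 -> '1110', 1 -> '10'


Encode each number as n ones followed by a terminating 0:
  4 -> 11110 (5 bits)
  5 -> 111110 (6 bits)
  2 -> 110 (3 bits)
Total length = 5 + 6 + 3 = 14 bits.

Unary([4, 5, 2]) = 11110111110110 (14 bits)


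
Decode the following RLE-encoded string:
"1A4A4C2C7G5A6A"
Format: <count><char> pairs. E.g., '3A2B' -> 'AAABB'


Expanding each <count><char> pair:
  1A -> 'A'
  4A -> 'AAAA'
  4C -> 'CCCC'
  2C -> 'CC'
  7G -> 'GGGGGGG'
  5A -> 'AAAAA'
  6A -> 'AAAAAA'

Decoded = AAAAACCCCCCGGGGGGGAAAAAAAAAAA


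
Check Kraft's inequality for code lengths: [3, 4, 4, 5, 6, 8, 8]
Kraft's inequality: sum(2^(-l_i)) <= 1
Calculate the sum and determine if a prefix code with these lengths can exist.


Sum = 2^(-3) + 2^(-4) + 2^(-4) + 2^(-5) + 2^(-6) + 2^(-8) + 2^(-8)
    = 0.125 + 0.0625 + 0.0625 + 0.03125 + 0.015625 + 0.00390625 + 0.00390625
    = 78/256 = 0.3046875
Since 0.3046875 <= 1, Kraft's inequality IS satisfied.
A prefix code with these lengths CAN exist.

Kraft sum = 0.3046875. Satisfied.


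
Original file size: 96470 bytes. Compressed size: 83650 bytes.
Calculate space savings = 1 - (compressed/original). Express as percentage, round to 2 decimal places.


ratio = compressed/original = 83650/96470 = 0.867109
savings = 1 - ratio = 1 - 0.867109 = 0.132891
as a percentage: 0.132891 * 100 = 13.29%

Space savings = 1 - 83650/96470 = 13.29%


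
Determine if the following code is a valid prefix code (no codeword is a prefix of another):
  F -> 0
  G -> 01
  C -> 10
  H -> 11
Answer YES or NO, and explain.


Checking each pair (does one codeword prefix another?):
  F='0' vs G='01': prefix -- VIOLATION

NO -- this is NOT a valid prefix code. F (0) is a prefix of G (01).


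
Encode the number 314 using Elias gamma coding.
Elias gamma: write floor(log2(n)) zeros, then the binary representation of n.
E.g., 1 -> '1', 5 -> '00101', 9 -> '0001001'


num_bits = floor(log2(314)) + 1 = 9
leading_zeros = num_bits - 1 = 8
binary(314) = 100111010

Elias gamma(314) = '00000000' + '100111010' = 00000000100111010 (17 bits)


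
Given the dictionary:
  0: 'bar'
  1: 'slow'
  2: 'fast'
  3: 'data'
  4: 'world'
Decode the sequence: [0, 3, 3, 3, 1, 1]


Look up each index in the dictionary:
  0 -> 'bar'
  3 -> 'data'
  3 -> 'data'
  3 -> 'data'
  1 -> 'slow'
  1 -> 'slow'

Decoded: "bar data data data slow slow"


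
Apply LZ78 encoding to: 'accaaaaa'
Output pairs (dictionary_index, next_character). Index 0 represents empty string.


LZ78 encoding steps:
Dictionary: {0: ''}
Step 1: w='' (idx 0), next='a' -> output (0, 'a'), add 'a' as idx 1
Step 2: w='' (idx 0), next='c' -> output (0, 'c'), add 'c' as idx 2
Step 3: w='c' (idx 2), next='a' -> output (2, 'a'), add 'ca' as idx 3
Step 4: w='a' (idx 1), next='a' -> output (1, 'a'), add 'aa' as idx 4
Step 5: w='aa' (idx 4), end of input -> output (4, '')


Encoded: [(0, 'a'), (0, 'c'), (2, 'a'), (1, 'a'), (4, '')]


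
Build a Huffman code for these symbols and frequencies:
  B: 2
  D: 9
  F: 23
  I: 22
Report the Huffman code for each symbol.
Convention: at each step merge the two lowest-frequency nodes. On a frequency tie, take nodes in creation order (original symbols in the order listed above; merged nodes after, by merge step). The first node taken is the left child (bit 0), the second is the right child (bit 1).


Huffman tree construction:
Step 1: Merge B(2) + D(9) = 11
Step 2: Merge (B+D)(11) + I(22) = 33
Step 3: Merge F(23) + ((B+D)+I)(33) = 56
Read each symbol's code off the tree from the root (left child = 0, right child = 1).

Codes:
  B: 100 (length 3)
  D: 101 (length 3)
  F: 0 (length 1)
  I: 11 (length 2)
Average code length: 100/56 = 1.7857 bits/symbol


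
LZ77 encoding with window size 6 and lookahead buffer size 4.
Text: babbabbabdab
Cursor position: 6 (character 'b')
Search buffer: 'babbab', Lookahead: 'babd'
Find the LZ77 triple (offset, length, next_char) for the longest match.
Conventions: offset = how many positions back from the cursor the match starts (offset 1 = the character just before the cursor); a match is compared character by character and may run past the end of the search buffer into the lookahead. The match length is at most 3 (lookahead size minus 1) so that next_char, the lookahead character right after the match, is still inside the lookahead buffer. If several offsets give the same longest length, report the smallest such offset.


Try each offset into the search buffer:
  offset=1 (pos 5, char 'b'): match length 1
  offset=2 (pos 4, char 'a'): match length 0
  offset=3 (pos 3, char 'b'): match length 3
  offset=4 (pos 2, char 'b'): match length 1
  offset=5 (pos 1, char 'a'): match length 0
  offset=6 (pos 0, char 'b'): match length 3
Longest match has length 3, found at offsets 3, 6; take the smallest, offset 3.
next_char = character at position 6 + 3 = 9 -> 'd'

Best match: offset=3, length=3 (matching 'bab' starting at position 3)
LZ77 triple: (3, 3, 'd')


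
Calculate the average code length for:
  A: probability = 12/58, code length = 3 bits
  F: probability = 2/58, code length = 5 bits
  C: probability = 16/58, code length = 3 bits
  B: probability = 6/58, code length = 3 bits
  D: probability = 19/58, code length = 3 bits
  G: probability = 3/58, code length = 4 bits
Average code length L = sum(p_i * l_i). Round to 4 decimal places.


Weighted contributions p_i * l_i:
  A: (12/58) * 3 = 36/58
  F: (2/58) * 5 = 10/58
  C: (16/58) * 3 = 48/58
  B: (6/58) * 3 = 18/58
  D: (19/58) * 3 = 57/58
  G: (3/58) * 4 = 12/58
Sum = (36 + 10 + 48 + 18 + 57 + 12)/58 = 181/58

L = 181/58 = 3.1207 bits/symbol


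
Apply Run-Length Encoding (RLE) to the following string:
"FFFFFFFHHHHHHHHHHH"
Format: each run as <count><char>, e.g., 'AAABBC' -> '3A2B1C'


Scanning runs left to right:
  i=0: run of 'F' x 7 -> '7F'
  i=7: run of 'H' x 11 -> '11H'

RLE = 7F11H


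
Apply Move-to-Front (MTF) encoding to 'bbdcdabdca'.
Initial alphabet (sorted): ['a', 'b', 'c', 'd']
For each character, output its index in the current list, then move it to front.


MTF encoding:
'b': index 1 in ['a', 'b', 'c', 'd'] -> ['b', 'a', 'c', 'd']
'b': index 0 in ['b', 'a', 'c', 'd'] -> ['b', 'a', 'c', 'd']
'd': index 3 in ['b', 'a', 'c', 'd'] -> ['d', 'b', 'a', 'c']
'c': index 3 in ['d', 'b', 'a', 'c'] -> ['c', 'd', 'b', 'a']
'd': index 1 in ['c', 'd', 'b', 'a'] -> ['d', 'c', 'b', 'a']
'a': index 3 in ['d', 'c', 'b', 'a'] -> ['a', 'd', 'c', 'b']
'b': index 3 in ['a', 'd', 'c', 'b'] -> ['b', 'a', 'd', 'c']
'd': index 2 in ['b', 'a', 'd', 'c'] -> ['d', 'b', 'a', 'c']
'c': index 3 in ['d', 'b', 'a', 'c'] -> ['c', 'd', 'b', 'a']
'a': index 3 in ['c', 'd', 'b', 'a'] -> ['a', 'c', 'd', 'b']


Output: [1, 0, 3, 3, 1, 3, 3, 2, 3, 3]


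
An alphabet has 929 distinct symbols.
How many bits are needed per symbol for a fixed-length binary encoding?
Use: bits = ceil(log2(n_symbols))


log2(929) = 9.8595
Bracket: 2^9 = 512 < 929 <= 2^10 = 1024
So ceil(log2(929)) = 10

bits = ceil(log2(929)) = ceil(9.8595) = 10 bits


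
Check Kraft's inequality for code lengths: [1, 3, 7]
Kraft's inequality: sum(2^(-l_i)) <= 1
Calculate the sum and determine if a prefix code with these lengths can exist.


Sum = 2^(-1) + 2^(-3) + 2^(-7)
    = 0.5 + 0.125 + 0.0078125
    = 81/128 = 0.6328125
Since 0.6328125 <= 1, Kraft's inequality IS satisfied.
A prefix code with these lengths CAN exist.

Kraft sum = 0.6328125. Satisfied.


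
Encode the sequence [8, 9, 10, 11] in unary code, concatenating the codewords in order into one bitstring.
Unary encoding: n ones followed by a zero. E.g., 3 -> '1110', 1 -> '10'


Encode each number as n ones followed by a terminating 0:
  8 -> 111111110 (9 bits)
  9 -> 1111111110 (10 bits)
  10 -> 11111111110 (11 bits)
  11 -> 111111111110 (12 bits)
Total length = 9 + 10 + 11 + 12 = 42 bits.

Unary([8, 9, 10, 11]) = 111111110111111111011111111110111111111110 (42 bits)


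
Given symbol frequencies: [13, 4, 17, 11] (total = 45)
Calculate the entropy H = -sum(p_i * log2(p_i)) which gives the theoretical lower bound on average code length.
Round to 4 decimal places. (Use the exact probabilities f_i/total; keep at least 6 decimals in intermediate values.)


Per-symbol terms -p_i * log2(p_i) with p_i = f_i/45:
  p = 13/45 = 0.288889: log2(p) = -1.791413, -p*log2(p) = 0.517519
  p = 4/45 = 0.088889: log2(p) = -3.491853, -p*log2(p) = 0.310387
  p = 17/45 = 0.377778: log2(p) = -1.404390, -p*log2(p) = 0.530547
  p = 11/45 = 0.244444: log2(p) = -2.032421, -p*log2(p) = 0.496814
H = 0.517519 + 0.310387 + 0.530547 + 0.496814 = 1.855267

H = 1.8553 bits/symbol


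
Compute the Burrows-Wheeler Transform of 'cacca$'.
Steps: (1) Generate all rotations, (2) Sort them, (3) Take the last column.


Rotations (sorted):
  0: $cacca -> last char: a
  1: a$cacc -> last char: c
  2: acca$c -> last char: c
  3: ca$cac -> last char: c
  4: cacca$ -> last char: $
  5: cca$ca -> last char: a


BWT = accc$a


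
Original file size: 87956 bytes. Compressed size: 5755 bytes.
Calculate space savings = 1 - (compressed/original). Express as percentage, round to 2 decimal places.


ratio = compressed/original = 5755/87956 = 0.06543
savings = 1 - ratio = 1 - 0.06543 = 0.93457
as a percentage: 0.93457 * 100 = 93.46%

Space savings = 1 - 5755/87956 = 93.46%


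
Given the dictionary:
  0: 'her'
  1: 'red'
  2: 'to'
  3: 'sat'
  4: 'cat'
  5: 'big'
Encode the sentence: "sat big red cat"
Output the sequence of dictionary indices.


Look up each word in the dictionary:
  'sat' -> 3
  'big' -> 5
  'red' -> 1
  'cat' -> 4

Encoded: [3, 5, 1, 4]


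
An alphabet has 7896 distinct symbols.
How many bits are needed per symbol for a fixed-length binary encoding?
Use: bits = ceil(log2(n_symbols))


log2(7896) = 12.9469
Bracket: 2^12 = 4096 < 7896 <= 2^13 = 8192
So ceil(log2(7896)) = 13

bits = ceil(log2(7896)) = ceil(12.9469) = 13 bits


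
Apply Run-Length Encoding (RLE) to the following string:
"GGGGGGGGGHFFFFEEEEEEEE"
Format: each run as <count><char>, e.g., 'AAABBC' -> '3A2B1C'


Scanning runs left to right:
  i=0: run of 'G' x 9 -> '9G'
  i=9: run of 'H' x 1 -> '1H'
  i=10: run of 'F' x 4 -> '4F'
  i=14: run of 'E' x 8 -> '8E'

RLE = 9G1H4F8E


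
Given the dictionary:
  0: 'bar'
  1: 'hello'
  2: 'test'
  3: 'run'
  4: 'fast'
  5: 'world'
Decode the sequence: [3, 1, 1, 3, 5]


Look up each index in the dictionary:
  3 -> 'run'
  1 -> 'hello'
  1 -> 'hello'
  3 -> 'run'
  5 -> 'world'

Decoded: "run hello hello run world"


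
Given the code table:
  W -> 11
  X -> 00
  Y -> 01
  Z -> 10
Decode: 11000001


Decoding:
11 -> W
00 -> X
00 -> X
01 -> Y


Result: WXXY


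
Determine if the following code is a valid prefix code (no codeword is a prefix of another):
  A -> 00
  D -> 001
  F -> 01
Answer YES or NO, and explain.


Checking each pair (does one codeword prefix another?):
  A='00' vs D='001': prefix -- VIOLATION

NO -- this is NOT a valid prefix code. A (00) is a prefix of D (001).


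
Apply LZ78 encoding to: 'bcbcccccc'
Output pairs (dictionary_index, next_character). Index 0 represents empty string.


LZ78 encoding steps:
Dictionary: {0: ''}
Step 1: w='' (idx 0), next='b' -> output (0, 'b'), add 'b' as idx 1
Step 2: w='' (idx 0), next='c' -> output (0, 'c'), add 'c' as idx 2
Step 3: w='b' (idx 1), next='c' -> output (1, 'c'), add 'bc' as idx 3
Step 4: w='c' (idx 2), next='c' -> output (2, 'c'), add 'cc' as idx 4
Step 5: w='cc' (idx 4), next='c' -> output (4, 'c'), add 'ccc' as idx 5


Encoded: [(0, 'b'), (0, 'c'), (1, 'c'), (2, 'c'), (4, 'c')]


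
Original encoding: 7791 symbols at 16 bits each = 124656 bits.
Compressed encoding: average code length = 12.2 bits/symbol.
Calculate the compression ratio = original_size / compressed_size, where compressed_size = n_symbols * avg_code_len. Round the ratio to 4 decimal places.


original_size = n_symbols * orig_bits = 7791 * 16 = 124656 bits
compressed_size = n_symbols * avg_code_len = 7791 * 12.2 = 95050.2 bits
ratio = original_size / compressed_size = 124656 / 95050.2 = 1.3115

Compression ratio = 1.3115


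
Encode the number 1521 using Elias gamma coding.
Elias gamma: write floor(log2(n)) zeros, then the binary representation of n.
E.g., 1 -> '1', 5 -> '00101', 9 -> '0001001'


num_bits = floor(log2(1521)) + 1 = 11
leading_zeros = num_bits - 1 = 10
binary(1521) = 10111110001

Elias gamma(1521) = '0000000000' + '10111110001' = 000000000010111110001 (21 bits)


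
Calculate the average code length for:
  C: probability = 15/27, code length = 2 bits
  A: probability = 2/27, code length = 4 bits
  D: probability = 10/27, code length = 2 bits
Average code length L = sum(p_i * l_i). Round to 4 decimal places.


Weighted contributions p_i * l_i:
  C: (15/27) * 2 = 30/27
  A: (2/27) * 4 = 8/27
  D: (10/27) * 2 = 20/27
Sum = (30 + 8 + 20)/27 = 58/27

L = 58/27 = 2.1481 bits/symbol


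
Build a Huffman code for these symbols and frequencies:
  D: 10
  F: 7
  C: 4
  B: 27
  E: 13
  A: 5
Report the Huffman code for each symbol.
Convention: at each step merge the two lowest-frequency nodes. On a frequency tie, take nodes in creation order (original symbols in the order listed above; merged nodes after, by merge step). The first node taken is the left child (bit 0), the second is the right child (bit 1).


Huffman tree construction:
Step 1: Merge C(4) + A(5) = 9
Step 2: Merge F(7) + (C+A)(9) = 16
Step 3: Merge D(10) + E(13) = 23
Step 4: Merge (F+(C+A))(16) + (D+E)(23) = 39
Step 5: Merge B(27) + ((F+(C+A))+(D+E))(39) = 66
Read each symbol's code off the tree from the root (left child = 0, right child = 1).

Codes:
  D: 110 (length 3)
  F: 100 (length 3)
  C: 1010 (length 4)
  B: 0 (length 1)
  E: 111 (length 3)
  A: 1011 (length 4)
Average code length: 153/66 = 2.3182 bits/symbol


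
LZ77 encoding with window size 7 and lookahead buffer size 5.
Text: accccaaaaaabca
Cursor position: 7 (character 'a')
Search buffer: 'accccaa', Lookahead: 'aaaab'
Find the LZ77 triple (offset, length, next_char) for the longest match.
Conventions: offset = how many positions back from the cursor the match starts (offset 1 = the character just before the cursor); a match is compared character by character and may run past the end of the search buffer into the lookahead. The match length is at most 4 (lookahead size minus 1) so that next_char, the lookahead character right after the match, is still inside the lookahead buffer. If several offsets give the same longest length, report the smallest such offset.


Try each offset into the search buffer:
  offset=1 (pos 6, char 'a'): match length 4
  offset=2 (pos 5, char 'a'): match length 4
  offset=3 (pos 4, char 'c'): match length 0
  offset=4 (pos 3, char 'c'): match length 0
  offset=5 (pos 2, char 'c'): match length 0
  offset=6 (pos 1, char 'c'): match length 0
  offset=7 (pos 0, char 'a'): match length 1
Longest match has length 4, found at offsets 1, 2; take the smallest, offset 1.
next_char = character at position 7 + 4 = 11 -> 'b'

Best match: offset=1, length=4 (matching 'aaaa' starting at position 6)
LZ77 triple: (1, 4, 'b')


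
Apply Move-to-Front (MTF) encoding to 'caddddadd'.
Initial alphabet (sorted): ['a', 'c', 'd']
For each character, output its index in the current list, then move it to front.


MTF encoding:
'c': index 1 in ['a', 'c', 'd'] -> ['c', 'a', 'd']
'a': index 1 in ['c', 'a', 'd'] -> ['a', 'c', 'd']
'd': index 2 in ['a', 'c', 'd'] -> ['d', 'a', 'c']
'd': index 0 in ['d', 'a', 'c'] -> ['d', 'a', 'c']
'd': index 0 in ['d', 'a', 'c'] -> ['d', 'a', 'c']
'd': index 0 in ['d', 'a', 'c'] -> ['d', 'a', 'c']
'a': index 1 in ['d', 'a', 'c'] -> ['a', 'd', 'c']
'd': index 1 in ['a', 'd', 'c'] -> ['d', 'a', 'c']
'd': index 0 in ['d', 'a', 'c'] -> ['d', 'a', 'c']


Output: [1, 1, 2, 0, 0, 0, 1, 1, 0]


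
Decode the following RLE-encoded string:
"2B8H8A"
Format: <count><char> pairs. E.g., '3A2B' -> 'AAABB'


Expanding each <count><char> pair:
  2B -> 'BB'
  8H -> 'HHHHHHHH'
  8A -> 'AAAAAAAA'

Decoded = BBHHHHHHHHAAAAAAAA


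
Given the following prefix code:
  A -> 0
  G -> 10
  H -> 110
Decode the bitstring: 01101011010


Decoding step by step:
Bits 0 -> A
Bits 110 -> H
Bits 10 -> G
Bits 110 -> H
Bits 10 -> G


Decoded message: AHGHG


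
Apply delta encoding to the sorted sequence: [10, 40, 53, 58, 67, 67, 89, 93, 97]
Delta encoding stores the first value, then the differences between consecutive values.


First value: 10
Deltas:
  40 - 10 = 30
  53 - 40 = 13
  58 - 53 = 5
  67 - 58 = 9
  67 - 67 = 0
  89 - 67 = 22
  93 - 89 = 4
  97 - 93 = 4


Delta encoded: [10, 30, 13, 5, 9, 0, 22, 4, 4]


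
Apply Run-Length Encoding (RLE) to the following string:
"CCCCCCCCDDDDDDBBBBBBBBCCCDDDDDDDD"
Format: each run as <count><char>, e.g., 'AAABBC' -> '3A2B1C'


Scanning runs left to right:
  i=0: run of 'C' x 8 -> '8C'
  i=8: run of 'D' x 6 -> '6D'
  i=14: run of 'B' x 8 -> '8B'
  i=22: run of 'C' x 3 -> '3C'
  i=25: run of 'D' x 8 -> '8D'

RLE = 8C6D8B3C8D
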